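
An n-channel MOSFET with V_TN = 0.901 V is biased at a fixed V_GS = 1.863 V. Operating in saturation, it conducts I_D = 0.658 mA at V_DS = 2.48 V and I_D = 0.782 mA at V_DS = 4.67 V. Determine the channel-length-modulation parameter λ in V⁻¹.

λ = 0.109 V⁻¹

With V_GS fixed, I_D ∝ (1 + λ V_DS) in saturation, so I_D2/I_D1 = (1 + λ V_DS2)/(1 + λ V_DS1).
0.782/0.658 = 1.188 = (1 + 4.67 λ)/(1 + 2.48 λ).
Solving: λ (I_D1 V_DS2 − I_D2 V_DS1) = I_D2 − I_D1, so λ = (0.782 − 0.658) / (0.658 × 4.67 − 0.782 × 2.48) = 0.124 / 1.13 = 0.109 V⁻¹.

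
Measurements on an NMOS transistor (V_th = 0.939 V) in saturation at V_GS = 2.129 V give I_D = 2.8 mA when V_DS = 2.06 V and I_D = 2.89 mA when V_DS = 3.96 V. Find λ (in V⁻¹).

λ = 0.0175 V⁻¹

With V_GS fixed, I_D ∝ (1 + λ V_DS) in saturation, so I_D2/I_D1 = (1 + λ V_DS2)/(1 + λ V_DS1).
2.89/2.8 = 1.032 = (1 + 3.96 λ)/(1 + 2.06 λ).
Solving: λ (I_D1 V_DS2 − I_D2 V_DS1) = I_D2 − I_D1, so λ = (2.89 − 2.8) / (2.8 × 3.96 − 2.89 × 2.06) = 0.09 / 5.13 = 0.0175 V⁻¹.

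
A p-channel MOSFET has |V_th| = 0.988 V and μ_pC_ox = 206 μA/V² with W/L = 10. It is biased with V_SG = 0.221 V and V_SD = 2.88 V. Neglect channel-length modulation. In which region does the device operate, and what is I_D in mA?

Cutoff; I_D = 0 mA

V_SG = 0.221 V < |V_th| = 0.988 V, so the transistor is in cutoff.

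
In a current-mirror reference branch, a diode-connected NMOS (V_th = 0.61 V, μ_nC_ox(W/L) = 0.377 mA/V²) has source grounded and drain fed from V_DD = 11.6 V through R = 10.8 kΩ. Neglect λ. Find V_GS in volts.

V_GS = 2.70 V

With gate tied to drain, V_GS = V_DS ≥ V_GS − V_th, so the device is in saturation.
KCL at the drain: ½ k_n (V_GS − V_th)² = (V_DD − V_GS)/R.
Let x = V_GS − 0.61. Then 2.04 x² + x − 10.99 = 0, giving x = 2.09 V (positive root), so V_GS = 2.7 V.
I_D = (V_DD − V_GS)/R = (11.6 − 2.7) / 10.8 = 0.824 mA.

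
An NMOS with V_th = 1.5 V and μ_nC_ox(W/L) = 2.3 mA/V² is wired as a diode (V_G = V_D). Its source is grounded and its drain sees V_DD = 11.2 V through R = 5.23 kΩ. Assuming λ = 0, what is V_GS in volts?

With gate tied to drain, V_GS = V_DS ≥ V_GS − V_th, so the device is in saturation.
KCL at the drain: ½ k_n (V_GS − V_th)² = (V_DD − V_GS)/R.
Let x = V_GS − 1.5. Then 6.01 x² + x − 9.7 = 0, giving x = 1.19 V (positive root), so V_GS = 2.69 V.
I_D = (V_DD − V_GS)/R = (11.2 − 2.69) / 5.23 = 1.63 mA.

V_GS = 2.69 V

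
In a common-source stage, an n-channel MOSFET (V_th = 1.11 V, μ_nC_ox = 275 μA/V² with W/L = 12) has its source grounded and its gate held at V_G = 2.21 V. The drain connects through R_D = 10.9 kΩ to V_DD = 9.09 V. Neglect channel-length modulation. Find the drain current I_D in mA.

V_GS = V_G = 2.21 V, so V_ov = 2.21 − 1.11 = 1.1 V.
k_n = μ_nC_ox · (W/L) = 3.3 mA/V².
Assume saturation: I_D = ½ k_n V_ov² = 0.5 × 3.3 × 1.1² = 2 mA, giving V_DS = V_DD − I_D R_D = 9.09 − 2 × 10.9 = -12.7 V.
But -12.7 V < V_ov = 1.1 V, so the device is actually in triode.
In triode I_D = k_n[V_ov V_DS − ½ V_DS²] and I_D = (V_DD − V_DS)/R_D. Equating: 18 V_DS² − 40.57 V_DS + 9.09 = 0, giving V_DS = 0.252 V (the root below V_ov).
I_D = (9.09 − 0.252) / 10.9 = 0.811 mA.

I_D = 0.811 mA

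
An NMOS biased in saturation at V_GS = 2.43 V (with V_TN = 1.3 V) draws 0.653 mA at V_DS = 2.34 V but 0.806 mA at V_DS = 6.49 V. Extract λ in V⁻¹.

λ = 0.0651 V⁻¹

With V_GS fixed, I_D ∝ (1 + λ V_DS) in saturation, so I_D2/I_D1 = (1 + λ V_DS2)/(1 + λ V_DS1).
0.806/0.653 = 1.234 = (1 + 6.49 λ)/(1 + 2.34 λ).
Solving: λ (I_D1 V_DS2 − I_D2 V_DS1) = I_D2 − I_D1, so λ = (0.806 − 0.653) / (0.653 × 6.49 − 0.806 × 2.34) = 0.153 / 2.35 = 0.0651 V⁻¹.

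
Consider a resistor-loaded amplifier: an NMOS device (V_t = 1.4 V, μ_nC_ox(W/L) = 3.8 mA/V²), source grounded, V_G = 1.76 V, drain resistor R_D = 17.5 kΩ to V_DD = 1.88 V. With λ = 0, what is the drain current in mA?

I_D = 0.103 mA

V_GS = V_G = 1.76 V, so V_ov = 1.76 − 1.4 = 0.36 V.
Assume saturation: I_D = ½ k_n V_ov² = 0.5 × 3.8 × 0.36² = 0.246 mA, giving V_DS = V_DD − I_D R_D = 1.88 − 0.246 × 17.5 = -2.43 V.
But -2.43 V < V_ov = 0.36 V, so the device is actually in triode.
In triode I_D = k_n[V_ov V_DS − ½ V_DS²] and I_D = (V_DD − V_DS)/R_D. Equating: 33.2 V_DS² − 24.94 V_DS + 1.88 = 0, giving V_DS = 0.085 V (the root below V_ov).
I_D = (1.88 − 0.085) / 17.5 = 0.103 mA.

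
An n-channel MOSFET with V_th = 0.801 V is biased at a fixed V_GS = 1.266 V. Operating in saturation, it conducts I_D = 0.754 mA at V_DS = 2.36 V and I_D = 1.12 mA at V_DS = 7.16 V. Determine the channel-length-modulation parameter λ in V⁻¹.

λ = 0.133 V⁻¹

With V_GS fixed, I_D ∝ (1 + λ V_DS) in saturation, so I_D2/I_D1 = (1 + λ V_DS2)/(1 + λ V_DS1).
1.12/0.754 = 1.485 = (1 + 7.16 λ)/(1 + 2.36 λ).
Solving: λ (I_D1 V_DS2 − I_D2 V_DS1) = I_D2 − I_D1, so λ = (1.12 − 0.754) / (0.754 × 7.16 − 1.12 × 2.36) = 0.366 / 2.76 = 0.133 V⁻¹.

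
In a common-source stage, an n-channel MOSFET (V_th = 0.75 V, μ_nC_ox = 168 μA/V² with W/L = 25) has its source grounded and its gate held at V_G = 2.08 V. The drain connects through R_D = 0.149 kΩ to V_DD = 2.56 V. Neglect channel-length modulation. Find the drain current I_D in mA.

I_D = 3.71 mA

V_GS = V_G = 2.08 V, so V_ov = 2.08 − 0.75 = 1.33 V.
k_n = μ_nC_ox · (W/L) = 4.2 mA/V².
Assume saturation: I_D = ½ k_n V_ov² = 0.5 × 4.2 × 1.33² = 3.71 mA, giving V_DS = V_DD − I_D R_D = 2.56 − 3.71 × 0.149 = 2.01 V.
V_DS = 2.01 V ≥ V_ov = 1.33 V, confirming saturation.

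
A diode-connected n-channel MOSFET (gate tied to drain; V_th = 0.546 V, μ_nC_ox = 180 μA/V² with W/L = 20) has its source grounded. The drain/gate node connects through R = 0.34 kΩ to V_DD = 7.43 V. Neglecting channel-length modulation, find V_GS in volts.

With gate tied to drain, V_GS = V_DS ≥ V_GS − V_th, so the device is in saturation.
k_n = μ_nC_ox · (W/L) = 3.6 mA/V².
KCL at the drain: ½ k_n (V_GS − V_th)² = (V_DD − V_GS)/R.
Let x = V_GS − 0.546. Then 0.612 x² + x − 6.884 = 0, giving x = 2.63 V (positive root), so V_GS = 3.18 V.
I_D = (V_DD − V_GS)/R = (7.43 − 3.18) / 0.34 = 12.5 mA.

V_GS = 3.18 V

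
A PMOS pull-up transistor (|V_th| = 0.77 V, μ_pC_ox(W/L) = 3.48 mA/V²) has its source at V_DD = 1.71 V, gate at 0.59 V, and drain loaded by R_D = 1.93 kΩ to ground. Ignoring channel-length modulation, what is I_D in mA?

V_SG = V_DD − V_G = 1.71 − 0.59 = 1.12 V, so V_ov = 1.12 − 0.77 = 0.35 V.
Assume saturation: I_D = ½ k_p V_ov² = 0.5 × 3.48 × 0.35² = 0.213 mA, giving V_SD = V_DD − I_D R_D = 1.71 − 0.213 × 1.93 = 1.3 V.
V_SD = 1.3 V ≥ V_ov = 0.35 V, confirming saturation.

I_D = 0.213 mA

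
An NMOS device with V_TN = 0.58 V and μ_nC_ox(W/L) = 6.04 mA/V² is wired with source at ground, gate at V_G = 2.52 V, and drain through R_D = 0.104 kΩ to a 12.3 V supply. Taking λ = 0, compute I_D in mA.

I_D = 11.4 mA

V_GS = V_G = 2.52 V, so V_ov = 2.52 − 0.58 = 1.94 V.
Assume saturation: I_D = ½ k_n V_ov² = 0.5 × 6.04 × 1.94² = 11.4 mA, giving V_DS = V_DD − I_D R_D = 12.3 − 11.4 × 0.104 = 11.1 V.
V_DS = 11.1 V ≥ V_ov = 1.94 V, confirming saturation.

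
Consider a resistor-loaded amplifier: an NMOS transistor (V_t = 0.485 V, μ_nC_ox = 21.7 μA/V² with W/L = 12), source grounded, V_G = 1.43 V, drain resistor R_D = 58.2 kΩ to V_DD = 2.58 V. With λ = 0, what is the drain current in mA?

V_GS = V_G = 1.43 V, so V_ov = 1.43 − 0.485 = 0.945 V.
k_n = μ_nC_ox · (W/L) = 0.2604 mA/V².
Assume saturation: I_D = ½ k_n V_ov² = 0.5 × 0.2604 × 0.945² = 0.116 mA, giving V_DS = V_DD − I_D R_D = 2.58 − 0.116 × 58.2 = -4.19 V.
But -4.19 V < V_ov = 0.945 V, so the device is actually in triode.
In triode I_D = k_n[V_ov V_DS − ½ V_DS²] and I_D = (V_DD − V_DS)/R_D. Equating: 7.58 V_DS² − 15.32 V_DS + 2.58 = 0, giving V_DS = 0.185 V (the root below V_ov).
I_D = (2.58 − 0.185) / 58.2 = 0.0411 mA.

I_D = 0.0411 mA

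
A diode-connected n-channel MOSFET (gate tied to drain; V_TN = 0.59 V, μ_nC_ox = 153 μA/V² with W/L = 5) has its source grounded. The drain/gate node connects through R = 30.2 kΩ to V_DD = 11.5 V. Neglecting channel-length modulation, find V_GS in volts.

With gate tied to drain, V_GS = V_DS ≥ V_GS − V_TN, so the device is in saturation.
k_n = μ_nC_ox · (W/L) = 0.765 mA/V².
KCL at the drain: ½ k_n (V_GS − V_TN)² = (V_DD − V_GS)/R.
Let x = V_GS − 0.59. Then 11.6 x² + x − 10.91 = 0, giving x = 0.93 V (positive root), so V_GS = 1.52 V.
I_D = (V_DD − V_GS)/R = (11.5 − 1.52) / 30.2 = 0.33 mA.

V_GS = 1.52 V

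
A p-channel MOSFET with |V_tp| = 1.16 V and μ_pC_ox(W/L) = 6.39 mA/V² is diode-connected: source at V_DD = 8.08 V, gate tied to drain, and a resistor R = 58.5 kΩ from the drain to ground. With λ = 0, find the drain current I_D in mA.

With gate tied to drain, V_SG = V_SD ≥ V_SG − |V_tp|, so the device is in saturation.
KCL at the drain: ½ k_p (V_SG − |V_tp|)² = (V_DD − V_SG)/R.
Let x = V_SG − 1.16. Then 187 x² + x − 6.92 = 0, giving x = 0.19 V (positive root), so V_SG = 1.35 V.
I_D = (V_DD − V_SG)/R = (8.08 − 1.35) / 58.5 = 0.115 mA.

I_D = 0.115 mA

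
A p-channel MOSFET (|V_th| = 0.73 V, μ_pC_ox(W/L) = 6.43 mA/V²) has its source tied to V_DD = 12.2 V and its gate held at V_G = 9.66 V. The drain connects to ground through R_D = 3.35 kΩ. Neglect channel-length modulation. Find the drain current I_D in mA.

I_D = 3.54 mA

V_SG = V_DD − V_G = 12.2 − 9.66 = 2.54 V, so V_ov = 2.54 − 0.73 = 1.81 V.
Assume saturation: I_D = ½ k_p V_ov² = 0.5 × 6.43 × 1.81² = 10.5 mA, giving V_SD = V_DD − I_D R_D = 12.2 − 10.5 × 3.35 = -23.1 V.
But -23.1 V < V_ov = 1.81 V, so the device is actually in triode.
In triode I_D = k_p[V_ov V_SD − ½ V_SD²] and I_D = (V_DD − V_SD)/R_D. Equating: 10.8 V_SD² − 39.99 V_SD + 12.2 = 0, giving V_SD = 0.335 V (the root below V_ov).
I_D = (12.2 − 0.335) / 3.35 = 3.54 mA.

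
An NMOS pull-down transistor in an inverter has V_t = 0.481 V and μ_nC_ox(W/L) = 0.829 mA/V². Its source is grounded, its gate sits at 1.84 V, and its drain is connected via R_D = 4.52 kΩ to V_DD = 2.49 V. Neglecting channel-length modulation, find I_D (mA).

I_D = 0.445 mA

V_GS = V_G = 1.84 V, so V_ov = 1.84 − 0.481 = 1.36 V.
Assume saturation: I_D = ½ k_n V_ov² = 0.5 × 0.829 × 1.36² = 0.766 mA, giving V_DS = V_DD − I_D R_D = 2.49 − 0.766 × 4.52 = -0.97 V.
But -0.97 V < V_ov = 1.36 V, so the device is actually in triode.
In triode I_D = k_n[V_ov V_DS − ½ V_DS²] and I_D = (V_DD − V_DS)/R_D. Equating: 1.87 V_DS² − 6.092 V_DS + 2.49 = 0, giving V_DS = 0.479 V (the root below V_ov).
I_D = (2.49 − 0.479) / 4.52 = 0.445 mA.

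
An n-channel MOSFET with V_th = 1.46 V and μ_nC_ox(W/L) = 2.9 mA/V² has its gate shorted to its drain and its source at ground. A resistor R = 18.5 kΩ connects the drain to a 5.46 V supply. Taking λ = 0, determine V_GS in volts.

V_GS = 1.83 V

With gate tied to drain, V_GS = V_DS ≥ V_GS − V_th, so the device is in saturation.
KCL at the drain: ½ k_n (V_GS − V_th)² = (V_DD − V_GS)/R.
Let x = V_GS − 1.46. Then 26.8 x² + x − 4 = 0, giving x = 0.368 V (positive root), so V_GS = 1.83 V.
I_D = (V_DD − V_GS)/R = (5.46 − 1.83) / 18.5 = 0.196 mA.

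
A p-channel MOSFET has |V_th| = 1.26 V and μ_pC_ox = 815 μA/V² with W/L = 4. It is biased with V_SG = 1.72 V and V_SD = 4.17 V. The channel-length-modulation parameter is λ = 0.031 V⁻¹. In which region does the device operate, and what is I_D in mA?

k_p = μ_pC_ox · (W/L) = 3.26 mA/V².
V_ov = V_SG − |V_th| = 1.72 − 1.26 = 0.46 V.
Since V_SD = 4.17 V ≥ V_ov = 0.46 V, the device is in saturation.
I_D = ½ k_p V_ov² (1 + λ V_SD) = 0.5 × 3.26 × 0.46² × (1 + 0.031 × 4.17) = 0.389 mA.

Saturation; I_D = 0.389 mA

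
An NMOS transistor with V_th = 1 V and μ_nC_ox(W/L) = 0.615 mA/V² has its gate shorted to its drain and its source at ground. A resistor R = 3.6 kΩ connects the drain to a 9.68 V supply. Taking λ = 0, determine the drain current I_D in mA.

With gate tied to drain, V_GS = V_DS ≥ V_GS − V_th, so the device is in saturation.
KCL at the drain: ½ k_n (V_GS − V_th)² = (V_DD − V_GS)/R.
Let x = V_GS − 1. Then 1.11 x² + x − 8.68 = 0, giving x = 2.38 V (positive root), so V_GS = 3.38 V.
I_D = (V_DD − V_GS)/R = (9.68 − 3.38) / 3.6 = 1.75 mA.

I_D = 1.75 mA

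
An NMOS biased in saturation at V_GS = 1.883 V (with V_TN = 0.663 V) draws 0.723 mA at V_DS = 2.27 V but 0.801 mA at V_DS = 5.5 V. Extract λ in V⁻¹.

With V_GS fixed, I_D ∝ (1 + λ V_DS) in saturation, so I_D2/I_D1 = (1 + λ V_DS2)/(1 + λ V_DS1).
0.801/0.723 = 1.108 = (1 + 5.5 λ)/(1 + 2.27 λ).
Solving: λ (I_D1 V_DS2 − I_D2 V_DS1) = I_D2 − I_D1, so λ = (0.801 − 0.723) / (0.723 × 5.5 − 0.801 × 2.27) = 0.078 / 2.16 = 0.0361 V⁻¹.

λ = 0.0361 V⁻¹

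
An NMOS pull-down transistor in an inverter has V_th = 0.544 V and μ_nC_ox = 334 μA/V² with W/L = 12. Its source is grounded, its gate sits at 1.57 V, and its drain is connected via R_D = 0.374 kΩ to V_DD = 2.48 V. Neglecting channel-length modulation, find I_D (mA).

V_GS = V_G = 1.57 V, so V_ov = 1.57 − 0.544 = 1.03 V.
k_n = μ_nC_ox · (W/L) = 4.008 mA/V².
Assume saturation: I_D = ½ k_n V_ov² = 0.5 × 4.008 × 1.03² = 2.11 mA, giving V_DS = V_DD − I_D R_D = 2.48 − 2.11 × 0.374 = 1.69 V.
V_DS = 1.69 V ≥ V_ov = 1.03 V, confirming saturation.

I_D = 2.11 mA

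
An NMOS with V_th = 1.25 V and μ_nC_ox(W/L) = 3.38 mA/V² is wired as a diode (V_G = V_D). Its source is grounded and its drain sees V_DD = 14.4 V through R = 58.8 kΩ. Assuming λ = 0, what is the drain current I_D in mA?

I_D = 0.218 mA

With gate tied to drain, V_GS = V_DS ≥ V_GS − V_th, so the device is in saturation.
KCL at the drain: ½ k_n (V_GS − V_th)² = (V_DD − V_GS)/R.
Let x = V_GS − 1.25. Then 99.4 x² + x − 13.15 = 0, giving x = 0.359 V (positive root), so V_GS = 1.61 V.
I_D = (V_DD − V_GS)/R = (14.4 − 1.61) / 58.8 = 0.218 mA.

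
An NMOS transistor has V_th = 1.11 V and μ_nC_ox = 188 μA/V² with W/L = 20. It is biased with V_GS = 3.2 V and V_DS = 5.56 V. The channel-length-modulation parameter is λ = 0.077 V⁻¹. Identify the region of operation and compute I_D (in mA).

Saturation; I_D = 11.7 mA

k_n = μ_nC_ox · (W/L) = 3.76 mA/V².
V_ov = V_GS − V_th = 3.2 − 1.11 = 2.09 V.
Since V_DS = 5.56 V ≥ V_ov = 2.09 V, the device is in saturation.
I_D = ½ k_n V_ov² (1 + λ V_DS) = 0.5 × 3.76 × 2.09² × (1 + 0.077 × 5.56) = 11.7 mA.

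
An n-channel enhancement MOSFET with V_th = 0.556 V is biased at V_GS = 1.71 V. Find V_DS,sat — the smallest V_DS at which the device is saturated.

V_DS,sat = 1.15 V

The boundary between triode and saturation is V_DS = V_GS − V_th = V_ov.
V_ov = 1.71 − 0.556 = 1.15 V.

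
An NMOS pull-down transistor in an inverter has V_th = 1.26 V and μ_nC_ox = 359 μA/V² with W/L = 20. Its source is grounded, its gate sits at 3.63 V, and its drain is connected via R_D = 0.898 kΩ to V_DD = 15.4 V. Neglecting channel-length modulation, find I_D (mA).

V_GS = V_G = 3.63 V, so V_ov = 3.63 − 1.26 = 2.37 V.
k_n = μ_nC_ox · (W/L) = 7.18 mA/V².
Assume saturation: I_D = ½ k_n V_ov² = 0.5 × 7.18 × 2.37² = 20.2 mA, giving V_DS = V_DD − I_D R_D = 15.4 − 20.2 × 0.898 = -2.71 V.
But -2.71 V < V_ov = 2.37 V, so the device is actually in triode.
In triode I_D = k_n[V_ov V_DS − ½ V_DS²] and I_D = (V_DD − V_DS)/R_D. Equating: 3.22 V_DS² − 16.28 V_DS + 15.4 = 0, giving V_DS = 1.26 V (the root below V_ov).
I_D = (15.4 − 1.26) / 0.898 = 15.7 mA.

I_D = 15.7 mA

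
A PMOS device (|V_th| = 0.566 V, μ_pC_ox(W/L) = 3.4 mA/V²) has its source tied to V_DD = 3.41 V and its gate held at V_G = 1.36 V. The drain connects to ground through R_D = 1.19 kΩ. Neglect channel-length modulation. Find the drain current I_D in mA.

I_D = 2.37 mA

V_SG = V_DD − V_G = 3.41 − 1.36 = 2.05 V, so V_ov = 2.05 − 0.566 = 1.48 V.
Assume saturation: I_D = ½ k_p V_ov² = 0.5 × 3.4 × 1.48² = 3.74 mA, giving V_SD = V_DD − I_D R_D = 3.41 − 3.74 × 1.19 = -1.05 V.
But -1.05 V < V_ov = 1.48 V, so the device is actually in triode.
In triode I_D = k_p[V_ov V_SD − ½ V_SD²] and I_D = (V_DD − V_SD)/R_D. Equating: 2.02 V_SD² − 7.004 V_SD + 3.41 = 0, giving V_SD = 0.586 V (the root below V_ov).
I_D = (3.41 − 0.586) / 1.19 = 2.37 mA.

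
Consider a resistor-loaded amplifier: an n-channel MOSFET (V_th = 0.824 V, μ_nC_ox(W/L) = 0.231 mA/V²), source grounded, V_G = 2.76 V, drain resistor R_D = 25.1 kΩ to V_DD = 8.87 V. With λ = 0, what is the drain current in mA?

I_D = 0.316 mA

V_GS = V_G = 2.76 V, so V_ov = 2.76 − 0.824 = 1.94 V.
Assume saturation: I_D = ½ k_n V_ov² = 0.5 × 0.231 × 1.94² = 0.433 mA, giving V_DS = V_DD − I_D R_D = 8.87 − 0.433 × 25.1 = -2 V.
But -2 V < V_ov = 1.94 V, so the device is actually in triode.
In triode I_D = k_n[V_ov V_DS − ½ V_DS²] and I_D = (V_DD − V_DS)/R_D. Equating: 2.9 V_DS² − 12.23 V_DS + 8.87 = 0, giving V_DS = 0.931 V (the root below V_ov).
I_D = (8.87 − 0.931) / 25.1 = 0.316 mA.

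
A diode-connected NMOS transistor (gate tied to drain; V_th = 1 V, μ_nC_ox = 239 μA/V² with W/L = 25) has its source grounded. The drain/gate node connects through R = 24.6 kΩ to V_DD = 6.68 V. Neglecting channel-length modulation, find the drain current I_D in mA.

With gate tied to drain, V_GS = V_DS ≥ V_GS − V_th, so the device is in saturation.
k_n = μ_nC_ox · (W/L) = 5.975 mA/V².
KCL at the drain: ½ k_n (V_GS − V_th)² = (V_DD − V_GS)/R.
Let x = V_GS − 1. Then 73.5 x² + x − 5.68 = 0, giving x = 0.271 V (positive root), so V_GS = 1.27 V.
I_D = (V_DD − V_GS)/R = (6.68 − 1.27) / 24.6 = 0.22 mA.

I_D = 0.220 mA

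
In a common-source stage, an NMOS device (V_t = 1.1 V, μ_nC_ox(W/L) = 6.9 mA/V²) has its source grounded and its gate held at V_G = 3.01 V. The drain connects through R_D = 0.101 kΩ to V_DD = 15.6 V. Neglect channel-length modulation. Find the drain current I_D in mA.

I_D = 12.6 mA

V_GS = V_G = 3.01 V, so V_ov = 3.01 − 1.1 = 1.91 V.
Assume saturation: I_D = ½ k_n V_ov² = 0.5 × 6.9 × 1.91² = 12.6 mA, giving V_DS = V_DD − I_D R_D = 15.6 − 12.6 × 0.101 = 14.3 V.
V_DS = 14.3 V ≥ V_ov = 1.91 V, confirming saturation.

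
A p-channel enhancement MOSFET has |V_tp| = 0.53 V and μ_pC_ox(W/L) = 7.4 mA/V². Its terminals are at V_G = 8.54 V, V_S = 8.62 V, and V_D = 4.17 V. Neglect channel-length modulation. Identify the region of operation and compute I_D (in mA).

V_SG = V_S − V_G = 8.62 − 8.54 = 0.08 V; V_SD = V_S − V_D = 8.62 − 4.17 = 4.45 V.
V_SG = 0.08 V < |V_tp| = 0.53 V, so the transistor is in cutoff.

Cutoff; I_D = 0 mA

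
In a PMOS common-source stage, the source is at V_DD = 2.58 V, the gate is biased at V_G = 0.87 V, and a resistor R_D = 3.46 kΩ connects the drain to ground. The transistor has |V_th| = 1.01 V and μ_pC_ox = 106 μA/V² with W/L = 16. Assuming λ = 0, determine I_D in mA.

V_SG = V_DD − V_G = 2.58 − 0.87 = 1.71 V, so V_ov = 1.71 − 1.01 = 0.7 V.
k_p = μ_pC_ox · (W/L) = 1.696 mA/V².
Assume saturation: I_D = ½ k_p V_ov² = 0.5 × 1.696 × 0.7² = 0.416 mA, giving V_SD = V_DD − I_D R_D = 2.58 − 0.416 × 3.46 = 1.14 V.
V_SD = 1.14 V ≥ V_ov = 0.7 V, confirming saturation.

I_D = 0.416 mA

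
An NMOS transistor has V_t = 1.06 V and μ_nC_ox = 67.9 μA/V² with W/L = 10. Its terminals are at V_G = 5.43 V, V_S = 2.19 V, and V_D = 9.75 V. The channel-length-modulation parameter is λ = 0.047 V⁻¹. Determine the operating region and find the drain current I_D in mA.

Saturation; I_D = 2.19 mA

V_GS = V_G − V_S = 5.43 − 2.19 = 3.24 V; V_DS = V_D − V_S = 9.75 − 2.19 = 7.56 V.
k_n = μ_nC_ox · (W/L) = 0.679 mA/V².
V_ov = V_GS − V_t = 3.24 − 1.06 = 2.18 V.
Since V_DS = 7.56 V ≥ V_ov = 2.18 V, the device is in saturation.
I_D = ½ k_n V_ov² (1 + λ V_DS) = 0.5 × 0.679 × 2.18² × (1 + 0.047 × 7.56) = 2.19 mA.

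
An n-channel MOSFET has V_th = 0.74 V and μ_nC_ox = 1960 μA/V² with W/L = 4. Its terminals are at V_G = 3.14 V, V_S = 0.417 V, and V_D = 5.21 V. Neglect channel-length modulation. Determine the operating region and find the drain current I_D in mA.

Saturation; I_D = 15.4 mA

V_GS = V_G − V_S = 3.14 − 0.417 = 2.72 V; V_DS = V_D − V_S = 5.21 − 0.417 = 4.79 V.
k_n = μ_nC_ox · (W/L) = 7.84 mA/V².
V_ov = V_GS − V_th = 2.72 − 0.74 = 1.98 V.
Since V_DS = 4.79 V ≥ V_ov = 1.98 V, the device is in saturation.
I_D = ½ k_n V_ov² = 0.5 × 7.84 × 1.98² = 15.4 mA.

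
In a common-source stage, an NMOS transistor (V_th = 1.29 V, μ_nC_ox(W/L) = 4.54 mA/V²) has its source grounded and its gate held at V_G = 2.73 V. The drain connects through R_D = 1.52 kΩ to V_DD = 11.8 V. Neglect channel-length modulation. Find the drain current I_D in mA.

I_D = 4.71 mA

V_GS = V_G = 2.73 V, so V_ov = 2.73 − 1.29 = 1.44 V.
Assume saturation: I_D = ½ k_n V_ov² = 0.5 × 4.54 × 1.44² = 4.71 mA, giving V_DS = V_DD − I_D R_D = 11.8 − 4.71 × 1.52 = 4.65 V.
V_DS = 4.65 V ≥ V_ov = 1.44 V, confirming saturation.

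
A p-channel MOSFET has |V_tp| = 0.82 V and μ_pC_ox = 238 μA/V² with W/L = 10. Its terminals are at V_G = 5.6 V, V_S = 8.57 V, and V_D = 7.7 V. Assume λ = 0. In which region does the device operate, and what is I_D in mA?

V_SG = V_S − V_G = 8.57 − 5.6 = 2.97 V; V_SD = V_S − V_D = 8.57 − 7.7 = 0.87 V.
k_p = μ_pC_ox · (W/L) = 2.38 mA/V².
V_ov = V_SG − |V_tp| = 2.97 − 0.82 = 2.15 V.
Since V_SD = 0.87 V < V_ov = 2.15 V, the device is in the triode region.
I_D = k_p [V_ov · V_SD − ½ V_SD²] = 2.38 × [2.15 × 0.87 − 0.5 × 0.87²] = 3.55 mA.

Triode; I_D = 3.55 mA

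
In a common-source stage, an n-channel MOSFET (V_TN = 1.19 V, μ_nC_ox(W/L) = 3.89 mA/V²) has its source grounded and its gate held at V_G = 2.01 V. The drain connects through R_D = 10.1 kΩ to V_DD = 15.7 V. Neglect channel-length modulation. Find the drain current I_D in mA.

I_D = 1.31 mA

V_GS = V_G = 2.01 V, so V_ov = 2.01 − 1.19 = 0.82 V.
Assume saturation: I_D = ½ k_n V_ov² = 0.5 × 3.89 × 0.82² = 1.31 mA, giving V_DS = V_DD − I_D R_D = 15.7 − 1.31 × 10.1 = 2.49 V.
V_DS = 2.49 V ≥ V_ov = 0.82 V, confirming saturation.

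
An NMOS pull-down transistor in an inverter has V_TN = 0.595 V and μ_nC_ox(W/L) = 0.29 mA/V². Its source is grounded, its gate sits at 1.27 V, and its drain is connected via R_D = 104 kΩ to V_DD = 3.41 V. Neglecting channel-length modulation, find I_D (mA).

V_GS = V_G = 1.27 V, so V_ov = 1.27 − 0.595 = 0.675 V.
Assume saturation: I_D = ½ k_n V_ov² = 0.5 × 0.29 × 0.675² = 0.0661 mA, giving V_DS = V_DD − I_D R_D = 3.41 − 0.0661 × 104 = -3.46 V.
But -3.46 V < V_ov = 0.675 V, so the device is actually in triode.
In triode I_D = k_n[V_ov V_DS − ½ V_DS²] and I_D = (V_DD − V_DS)/R_D. Equating: 15.1 V_DS² − 21.36 V_DS + 3.41 = 0, giving V_DS = 0.183 V (the root below V_ov).
I_D = (3.41 − 0.183) / 104 = 0.031 mA.

I_D = 0.0310 mA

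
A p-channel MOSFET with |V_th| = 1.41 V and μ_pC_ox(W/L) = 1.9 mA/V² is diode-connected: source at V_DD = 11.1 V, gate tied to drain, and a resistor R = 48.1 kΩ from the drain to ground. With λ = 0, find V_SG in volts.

With gate tied to drain, V_SG = V_SD ≥ V_SG − |V_th|, so the device is in saturation.
KCL at the drain: ½ k_p (V_SG − |V_th|)² = (V_DD − V_SG)/R.
Let x = V_SG − 1.41. Then 45.7 x² + x − 9.69 = 0, giving x = 0.45 V (positive root), so V_SG = 1.86 V.
I_D = (V_DD − V_SG)/R = (11.1 − 1.86) / 48.1 = 0.192 mA.

V_SG = 1.86 V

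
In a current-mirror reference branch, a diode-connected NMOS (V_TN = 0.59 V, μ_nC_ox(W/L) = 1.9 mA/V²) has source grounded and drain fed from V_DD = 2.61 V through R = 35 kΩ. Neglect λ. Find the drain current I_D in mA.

With gate tied to drain, V_GS = V_DS ≥ V_GS − V_TN, so the device is in saturation.
KCL at the drain: ½ k_n (V_GS − V_TN)² = (V_DD − V_GS)/R.
Let x = V_GS − 0.59. Then 33.2 x² + x − 2.02 = 0, giving x = 0.232 V (positive root), so V_GS = 0.822 V.
I_D = (V_DD − V_GS)/R = (2.61 − 0.822) / 35 = 0.0511 mA.

I_D = 0.0511 mA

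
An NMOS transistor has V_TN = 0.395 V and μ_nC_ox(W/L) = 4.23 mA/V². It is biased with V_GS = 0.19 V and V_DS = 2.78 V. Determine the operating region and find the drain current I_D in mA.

V_GS = 0.19 V < V_TN = 0.395 V, so the transistor is in cutoff.

Cutoff; I_D = 0 mA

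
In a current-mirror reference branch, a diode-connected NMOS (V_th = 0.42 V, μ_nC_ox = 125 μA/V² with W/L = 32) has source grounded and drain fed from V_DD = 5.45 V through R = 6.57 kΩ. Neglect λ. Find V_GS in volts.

With gate tied to drain, V_GS = V_DS ≥ V_GS − V_th, so the device is in saturation.
k_n = μ_nC_ox · (W/L) = 4 mA/V².
KCL at the drain: ½ k_n (V_GS − V_th)² = (V_DD − V_GS)/R.
Let x = V_GS − 0.42. Then 13.1 x² + x − 5.03 = 0, giving x = 0.582 V (positive root), so V_GS = 1 V.
I_D = (V_DD − V_GS)/R = (5.45 − 1) / 6.57 = 0.677 mA.

V_GS = 1.00 V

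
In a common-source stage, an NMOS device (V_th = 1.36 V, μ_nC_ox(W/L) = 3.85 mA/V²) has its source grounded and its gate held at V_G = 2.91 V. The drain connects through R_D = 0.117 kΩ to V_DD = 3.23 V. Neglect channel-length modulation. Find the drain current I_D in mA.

I_D = 4.62 mA

V_GS = V_G = 2.91 V, so V_ov = 2.91 − 1.36 = 1.55 V.
Assume saturation: I_D = ½ k_n V_ov² = 0.5 × 3.85 × 1.55² = 4.62 mA, giving V_DS = V_DD − I_D R_D = 3.23 − 4.62 × 0.117 = 2.69 V.
V_DS = 2.69 V ≥ V_ov = 1.55 V, confirming saturation.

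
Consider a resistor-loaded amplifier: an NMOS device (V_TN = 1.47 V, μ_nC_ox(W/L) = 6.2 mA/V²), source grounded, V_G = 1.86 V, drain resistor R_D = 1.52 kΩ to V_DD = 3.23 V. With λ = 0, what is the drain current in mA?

I_D = 0.472 mA

V_GS = V_G = 1.86 V, so V_ov = 1.86 − 1.47 = 0.39 V.
Assume saturation: I_D = ½ k_n V_ov² = 0.5 × 6.2 × 0.39² = 0.472 mA, giving V_DS = V_DD − I_D R_D = 3.23 − 0.472 × 1.52 = 2.51 V.
V_DS = 2.51 V ≥ V_ov = 0.39 V, confirming saturation.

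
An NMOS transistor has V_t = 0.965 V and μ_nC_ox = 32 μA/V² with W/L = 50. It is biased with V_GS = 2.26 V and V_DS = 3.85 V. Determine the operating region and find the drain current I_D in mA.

k_n = μ_nC_ox · (W/L) = 1.6 mA/V².
V_ov = V_GS − V_t = 2.26 − 0.965 = 1.29 V.
Since V_DS = 3.85 V ≥ V_ov = 1.29 V, the device is in saturation.
I_D = ½ k_n V_ov² = 0.5 × 1.6 × 1.29² = 1.34 mA.

Saturation; I_D = 1.34 mA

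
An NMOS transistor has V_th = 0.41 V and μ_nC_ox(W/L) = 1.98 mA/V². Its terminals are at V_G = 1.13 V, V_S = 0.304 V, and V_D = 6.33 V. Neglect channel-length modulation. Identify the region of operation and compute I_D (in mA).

V_GS = V_G − V_S = 1.13 − 0.304 = 0.826 V; V_DS = V_D − V_S = 6.33 − 0.304 = 6.03 V.
V_ov = V_GS − V_th = 0.826 − 0.41 = 0.416 V.
Since V_DS = 6.03 V ≥ V_ov = 0.416 V, the device is in saturation.
I_D = ½ k_n V_ov² = 0.5 × 1.98 × 0.416² = 0.171 mA.

Saturation; I_D = 0.171 mA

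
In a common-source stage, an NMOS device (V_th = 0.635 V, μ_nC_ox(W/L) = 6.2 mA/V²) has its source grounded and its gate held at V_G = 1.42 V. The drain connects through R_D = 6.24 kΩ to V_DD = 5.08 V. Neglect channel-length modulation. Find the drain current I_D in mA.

V_GS = V_G = 1.42 V, so V_ov = 1.42 − 0.635 = 0.785 V.
Assume saturation: I_D = ½ k_n V_ov² = 0.5 × 6.2 × 0.785² = 1.91 mA, giving V_DS = V_DD − I_D R_D = 5.08 − 1.91 × 6.24 = -6.84 V.
But -6.84 V < V_ov = 0.785 V, so the device is actually in triode.
In triode I_D = k_n[V_ov V_DS − ½ V_DS²] and I_D = (V_DD − V_DS)/R_D. Equating: 19.3 V_DS² − 31.37 V_DS + 5.08 = 0, giving V_DS = 0.182 V (the root below V_ov).
I_D = (5.08 − 0.182) / 6.24 = 0.785 mA.

I_D = 0.785 mA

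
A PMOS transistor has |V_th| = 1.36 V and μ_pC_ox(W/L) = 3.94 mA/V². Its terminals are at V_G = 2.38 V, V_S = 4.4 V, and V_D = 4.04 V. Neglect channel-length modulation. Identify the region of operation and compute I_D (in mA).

V_SG = V_S − V_G = 4.4 − 2.38 = 2.02 V; V_SD = V_S − V_D = 4.4 − 4.04 = 0.36 V.
V_ov = V_SG − |V_th| = 2.02 − 1.36 = 0.66 V.
Since V_SD = 0.36 V < V_ov = 0.66 V, the device is in the triode region.
I_D = k_p [V_ov · V_SD − ½ V_SD²] = 3.94 × [0.66 × 0.36 − 0.5 × 0.36²] = 0.681 mA.

Triode; I_D = 0.681 mA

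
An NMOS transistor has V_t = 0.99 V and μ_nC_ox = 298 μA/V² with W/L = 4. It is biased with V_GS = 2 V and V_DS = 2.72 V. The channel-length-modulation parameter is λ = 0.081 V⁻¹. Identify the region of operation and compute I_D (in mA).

Saturation; I_D = 0.742 mA

k_n = μ_nC_ox · (W/L) = 1.192 mA/V².
V_ov = V_GS − V_t = 2 − 0.99 = 1.01 V.
Since V_DS = 2.72 V ≥ V_ov = 1.01 V, the device is in saturation.
I_D = ½ k_n V_ov² (1 + λ V_DS) = 0.5 × 1.192 × 1.01² × (1 + 0.081 × 2.72) = 0.742 mA.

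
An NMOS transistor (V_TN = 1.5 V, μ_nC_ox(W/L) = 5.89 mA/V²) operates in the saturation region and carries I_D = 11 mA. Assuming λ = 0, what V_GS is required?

In saturation I_D = ½ k_n (V_GS − V_TN)², so V_GS − V_TN = √(2 I_D / k_n) = √(2 × 11 / 5.89) = 1.93 V.
V_GS = 1.5 + 1.93 = 3.43 V.

V_GS = 3.43 V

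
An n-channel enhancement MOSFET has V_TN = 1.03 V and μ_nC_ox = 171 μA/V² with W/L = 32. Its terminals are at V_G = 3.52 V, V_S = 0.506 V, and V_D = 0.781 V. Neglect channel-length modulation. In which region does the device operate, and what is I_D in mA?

V_GS = V_G − V_S = 3.52 − 0.506 = 3.01 V; V_DS = V_D − V_S = 0.781 − 0.506 = 0.275 V.
k_n = μ_nC_ox · (W/L) = 5.472 mA/V².
V_ov = V_GS − V_TN = 3.01 − 1.03 = 1.98 V.
Since V_DS = 0.275 V < V_ov = 1.98 V, the device is in the triode region.
I_D = k_n [V_ov · V_DS − ½ V_DS²] = 5.472 × [1.98 × 0.275 − 0.5 × 0.275²] = 2.78 mA.

Triode; I_D = 2.78 mA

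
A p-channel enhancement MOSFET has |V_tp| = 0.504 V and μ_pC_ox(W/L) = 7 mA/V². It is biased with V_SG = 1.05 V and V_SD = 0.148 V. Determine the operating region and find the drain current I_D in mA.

Triode; I_D = 0.489 mA

V_ov = V_SG − |V_tp| = 1.05 − 0.504 = 0.546 V.
Since V_SD = 0.148 V < V_ov = 0.546 V, the device is in the triode region.
I_D = k_p [V_ov · V_SD − ½ V_SD²] = 7 × [0.546 × 0.148 − 0.5 × 0.148²] = 0.489 mA.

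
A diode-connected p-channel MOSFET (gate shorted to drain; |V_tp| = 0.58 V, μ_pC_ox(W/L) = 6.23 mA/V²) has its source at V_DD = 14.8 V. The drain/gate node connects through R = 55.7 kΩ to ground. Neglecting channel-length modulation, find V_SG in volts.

V_SG = 0.863 V

With gate tied to drain, V_SG = V_SD ≥ V_SG − |V_tp|, so the device is in saturation.
KCL at the drain: ½ k_p (V_SG − |V_tp|)² = (V_DD − V_SG)/R.
Let x = V_SG − 0.58. Then 174 x² + x − 14.22 = 0, giving x = 0.283 V (positive root), so V_SG = 0.863 V.
I_D = (V_DD − V_SG)/R = (14.8 − 0.863) / 55.7 = 0.25 mA.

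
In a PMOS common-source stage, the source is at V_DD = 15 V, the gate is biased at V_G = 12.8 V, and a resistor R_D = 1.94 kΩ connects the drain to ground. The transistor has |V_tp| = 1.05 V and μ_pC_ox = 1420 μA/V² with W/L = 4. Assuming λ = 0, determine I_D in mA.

I_D = 3.76 mA

V_SG = V_DD − V_G = 15 − 12.8 = 2.2 V, so V_ov = 2.2 − 1.05 = 1.15 V.
k_p = μ_pC_ox · (W/L) = 5.68 mA/V².
Assume saturation: I_D = ½ k_p V_ov² = 0.5 × 5.68 × 1.15² = 3.76 mA, giving V_SD = V_DD − I_D R_D = 15 − 3.76 × 1.94 = 7.71 V.
V_SD = 7.71 V ≥ V_ov = 1.15 V, confirming saturation.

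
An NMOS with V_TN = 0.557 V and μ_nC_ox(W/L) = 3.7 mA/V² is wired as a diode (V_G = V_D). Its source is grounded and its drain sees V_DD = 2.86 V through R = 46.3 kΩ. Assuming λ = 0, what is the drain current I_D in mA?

With gate tied to drain, V_GS = V_DS ≥ V_GS − V_TN, so the device is in saturation.
KCL at the drain: ½ k_n (V_GS − V_TN)² = (V_DD − V_GS)/R.
Let x = V_GS − 0.557. Then 85.7 x² + x − 2.303 = 0, giving x = 0.158 V (positive root), so V_GS = 0.715 V.
I_D = (V_DD − V_GS)/R = (2.86 − 0.715) / 46.3 = 0.0463 mA.

I_D = 0.0463 mA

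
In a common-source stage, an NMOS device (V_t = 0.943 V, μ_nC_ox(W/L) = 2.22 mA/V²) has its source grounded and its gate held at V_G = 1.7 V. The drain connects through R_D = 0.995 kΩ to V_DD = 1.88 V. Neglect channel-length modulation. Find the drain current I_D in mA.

V_GS = V_G = 1.7 V, so V_ov = 1.7 − 0.943 = 0.757 V.
Assume saturation: I_D = ½ k_n V_ov² = 0.5 × 2.22 × 0.757² = 0.636 mA, giving V_DS = V_DD − I_D R_D = 1.88 − 0.636 × 0.995 = 1.25 V.
V_DS = 1.25 V ≥ V_ov = 0.757 V, confirming saturation.

I_D = 0.636 mA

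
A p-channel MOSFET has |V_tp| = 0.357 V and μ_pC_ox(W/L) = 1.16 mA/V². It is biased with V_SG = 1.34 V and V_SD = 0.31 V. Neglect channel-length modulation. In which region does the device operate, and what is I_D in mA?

Triode; I_D = 0.298 mA

V_ov = V_SG − |V_tp| = 1.34 − 0.357 = 0.983 V.
Since V_SD = 0.31 V < V_ov = 0.983 V, the device is in the triode region.
I_D = k_p [V_ov · V_SD − ½ V_SD²] = 1.16 × [0.983 × 0.31 − 0.5 × 0.31²] = 0.298 mA.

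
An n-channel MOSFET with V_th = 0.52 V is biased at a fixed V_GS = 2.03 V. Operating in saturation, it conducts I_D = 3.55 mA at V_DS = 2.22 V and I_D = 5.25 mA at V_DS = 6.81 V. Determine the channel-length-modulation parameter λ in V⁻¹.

λ = 0.136 V⁻¹

With V_GS fixed, I_D ∝ (1 + λ V_DS) in saturation, so I_D2/I_D1 = (1 + λ V_DS2)/(1 + λ V_DS1).
5.25/3.55 = 1.479 = (1 + 6.81 λ)/(1 + 2.22 λ).
Solving: λ (I_D1 V_DS2 − I_D2 V_DS1) = I_D2 − I_D1, so λ = (5.25 − 3.55) / (3.55 × 6.81 − 5.25 × 2.22) = 1.7 / 12.5 = 0.136 V⁻¹.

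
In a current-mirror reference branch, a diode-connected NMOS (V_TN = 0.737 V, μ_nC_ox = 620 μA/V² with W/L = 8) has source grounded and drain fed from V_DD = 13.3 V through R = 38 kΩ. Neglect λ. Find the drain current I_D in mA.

With gate tied to drain, V_GS = V_DS ≥ V_GS − V_TN, so the device is in saturation.
k_n = μ_nC_ox · (W/L) = 4.96 mA/V².
KCL at the drain: ½ k_n (V_GS − V_TN)² = (V_DD − V_GS)/R.
Let x = V_GS − 0.737. Then 94.2 x² + x − 12.56 = 0, giving x = 0.36 V (positive root), so V_GS = 1.1 V.
I_D = (V_DD − V_GS)/R = (13.3 − 1.1) / 38 = 0.321 mA.

I_D = 0.321 mA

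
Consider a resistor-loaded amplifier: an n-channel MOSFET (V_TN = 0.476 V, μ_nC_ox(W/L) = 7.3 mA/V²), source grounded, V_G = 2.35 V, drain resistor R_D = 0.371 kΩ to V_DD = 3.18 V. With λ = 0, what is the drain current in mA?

I_D = 6.94 mA

V_GS = V_G = 2.35 V, so V_ov = 2.35 − 0.476 = 1.87 V.
Assume saturation: I_D = ½ k_n V_ov² = 0.5 × 7.3 × 1.87² = 12.8 mA, giving V_DS = V_DD − I_D R_D = 3.18 − 12.8 × 0.371 = -1.58 V.
But -1.58 V < V_ov = 1.87 V, so the device is actually in triode.
In triode I_D = k_n[V_ov V_DS − ½ V_DS²] and I_D = (V_DD − V_DS)/R_D. Equating: 1.35 V_DS² − 6.075 V_DS + 3.18 = 0, giving V_DS = 0.605 V (the root below V_ov).
I_D = (3.18 − 0.605) / 0.371 = 6.94 mA.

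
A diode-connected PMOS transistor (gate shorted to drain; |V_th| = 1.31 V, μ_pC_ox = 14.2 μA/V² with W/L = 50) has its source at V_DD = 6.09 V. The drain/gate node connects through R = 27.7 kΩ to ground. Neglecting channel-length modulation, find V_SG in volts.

With gate tied to drain, V_SG = V_SD ≥ V_SG − |V_th|, so the device is in saturation.
k_p = μ_pC_ox · (W/L) = 0.71 mA/V².
KCL at the drain: ½ k_p (V_SG − |V_th|)² = (V_DD − V_SG)/R.
Let x = V_SG − 1.31. Then 9.83 x² + x − 4.78 = 0, giving x = 0.648 V (positive root), so V_SG = 1.96 V.
I_D = (V_DD − V_SG)/R = (6.09 − 1.96) / 27.7 = 0.149 mA.

V_SG = 1.96 V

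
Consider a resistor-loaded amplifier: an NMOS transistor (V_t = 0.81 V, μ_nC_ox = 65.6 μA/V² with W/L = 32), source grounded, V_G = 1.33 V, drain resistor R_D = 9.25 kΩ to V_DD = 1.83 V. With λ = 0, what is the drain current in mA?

I_D = 0.176 mA

V_GS = V_G = 1.33 V, so V_ov = 1.33 − 0.81 = 0.52 V.
k_n = μ_nC_ox · (W/L) = 2.099 mA/V².
Assume saturation: I_D = ½ k_n V_ov² = 0.5 × 2.099 × 0.52² = 0.284 mA, giving V_DS = V_DD − I_D R_D = 1.83 − 0.284 × 9.25 = -0.795 V.
But -0.795 V < V_ov = 0.52 V, so the device is actually in triode.
In triode I_D = k_n[V_ov V_DS − ½ V_DS²] and I_D = (V_DD − V_DS)/R_D. Equating: 9.71 V_DS² − 11.1 V_DS + 1.83 = 0, giving V_DS = 0.2 V (the root below V_ov).
I_D = (1.83 − 0.2) / 9.25 = 0.176 mA.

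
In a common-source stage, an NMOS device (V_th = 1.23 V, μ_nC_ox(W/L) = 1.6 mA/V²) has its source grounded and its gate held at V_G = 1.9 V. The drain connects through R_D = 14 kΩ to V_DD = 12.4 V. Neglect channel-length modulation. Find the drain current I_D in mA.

I_D = 0.359 mA

V_GS = V_G = 1.9 V, so V_ov = 1.9 − 1.23 = 0.67 V.
Assume saturation: I_D = ½ k_n V_ov² = 0.5 × 1.6 × 0.67² = 0.359 mA, giving V_DS = V_DD − I_D R_D = 12.4 − 0.359 × 14 = 7.37 V.
V_DS = 7.37 V ≥ V_ov = 0.67 V, confirming saturation.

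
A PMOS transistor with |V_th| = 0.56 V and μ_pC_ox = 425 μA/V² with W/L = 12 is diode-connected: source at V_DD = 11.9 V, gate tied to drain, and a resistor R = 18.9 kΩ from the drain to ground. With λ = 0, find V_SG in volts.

With gate tied to drain, V_SG = V_SD ≥ V_SG − |V_th|, so the device is in saturation.
k_p = μ_pC_ox · (W/L) = 5.1 mA/V².
KCL at the drain: ½ k_p (V_SG − |V_th|)² = (V_DD − V_SG)/R.
Let x = V_SG − 0.56. Then 48.2 x² + x − 11.34 = 0, giving x = 0.475 V (positive root), so V_SG = 1.03 V.
I_D = (V_DD − V_SG)/R = (11.9 − 1.03) / 18.9 = 0.575 mA.

V_SG = 1.03 V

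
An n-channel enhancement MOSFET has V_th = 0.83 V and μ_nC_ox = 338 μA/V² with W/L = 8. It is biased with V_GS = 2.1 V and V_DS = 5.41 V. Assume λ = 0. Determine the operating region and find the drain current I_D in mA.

Saturation; I_D = 2.18 mA

k_n = μ_nC_ox · (W/L) = 2.704 mA/V².
V_ov = V_GS − V_th = 2.1 − 0.83 = 1.27 V.
Since V_DS = 5.41 V ≥ V_ov = 1.27 V, the device is in saturation.
I_D = ½ k_n V_ov² = 0.5 × 2.704 × 1.27² = 2.18 mA.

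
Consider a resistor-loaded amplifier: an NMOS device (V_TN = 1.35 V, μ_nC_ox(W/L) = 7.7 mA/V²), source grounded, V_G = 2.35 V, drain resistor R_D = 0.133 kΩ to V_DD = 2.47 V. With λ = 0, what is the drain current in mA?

V_GS = V_G = 2.35 V, so V_ov = 2.35 − 1.35 = 1 V.
Assume saturation: I_D = ½ k_n V_ov² = 0.5 × 7.7 × 1² = 3.85 mA, giving V_DS = V_DD − I_D R_D = 2.47 − 3.85 × 0.133 = 1.96 V.
V_DS = 1.96 V ≥ V_ov = 1 V, confirming saturation.

I_D = 3.85 mA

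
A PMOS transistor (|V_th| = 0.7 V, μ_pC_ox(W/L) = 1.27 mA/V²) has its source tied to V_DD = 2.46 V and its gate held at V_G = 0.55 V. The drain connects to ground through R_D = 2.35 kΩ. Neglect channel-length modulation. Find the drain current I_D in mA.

V_SG = V_DD − V_G = 2.46 − 0.55 = 1.91 V, so V_ov = 1.91 − 0.7 = 1.21 V.
Assume saturation: I_D = ½ k_p V_ov² = 0.5 × 1.27 × 1.21² = 0.93 mA, giving V_SD = V_DD − I_D R_D = 2.46 − 0.93 × 2.35 = 0.275 V.
But 0.275 V < V_ov = 1.21 V, so the device is actually in triode.
In triode I_D = k_p[V_ov V_SD − ½ V_SD²] and I_D = (V_DD − V_SD)/R_D. Equating: 1.49 V_SD² − 4.611 V_SD + 2.46 = 0, giving V_SD = 0.686 V (the root below V_ov).
I_D = (2.46 − 0.686) / 2.35 = 0.755 mA.

I_D = 0.755 mA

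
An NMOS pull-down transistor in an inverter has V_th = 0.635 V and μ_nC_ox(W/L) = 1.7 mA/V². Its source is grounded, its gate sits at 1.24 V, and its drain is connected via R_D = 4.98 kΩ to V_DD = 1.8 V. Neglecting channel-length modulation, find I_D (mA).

V_GS = V_G = 1.24 V, so V_ov = 1.24 − 0.635 = 0.605 V.
Assume saturation: I_D = ½ k_n V_ov² = 0.5 × 1.7 × 0.605² = 0.311 mA, giving V_DS = V_DD − I_D R_D = 1.8 − 0.311 × 4.98 = 0.251 V.
But 0.251 V < V_ov = 0.605 V, so the device is actually in triode.
In triode I_D = k_n[V_ov V_DS − ½ V_DS²] and I_D = (V_DD − V_DS)/R_D. Equating: 4.23 V_DS² − 6.122 V_DS + 1.8 = 0, giving V_DS = 0.411 V (the root below V_ov).
I_D = (1.8 − 0.411) / 4.98 = 0.279 mA.

I_D = 0.279 mA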